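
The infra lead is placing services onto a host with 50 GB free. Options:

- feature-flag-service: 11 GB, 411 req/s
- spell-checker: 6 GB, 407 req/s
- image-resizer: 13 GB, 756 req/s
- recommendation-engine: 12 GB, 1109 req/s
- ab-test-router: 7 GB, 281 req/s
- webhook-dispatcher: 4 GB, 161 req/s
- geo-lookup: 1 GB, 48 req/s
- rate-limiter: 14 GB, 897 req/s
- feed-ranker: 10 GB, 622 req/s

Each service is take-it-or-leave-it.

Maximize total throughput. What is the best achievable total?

3432

Filling by ratio: spell-checker + recommendation-engine + webhook-dispatcher + geo-lookup + rate-limiter + feed-ranker for 3244, with 3 GB left unused.
The 10 GB tied up in spell-checker and webhook-dispatcher is better spent on image-resizer — total rises to 3432 (50 GB).
Nothing else within 50 GB beats 3432.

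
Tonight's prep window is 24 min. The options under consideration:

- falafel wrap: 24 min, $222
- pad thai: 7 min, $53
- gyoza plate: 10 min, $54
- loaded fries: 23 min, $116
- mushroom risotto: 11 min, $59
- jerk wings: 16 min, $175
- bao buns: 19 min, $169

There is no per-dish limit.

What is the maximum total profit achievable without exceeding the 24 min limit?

Best packing: pad thai + jerk wings — 23 min, 228 total.
That's the maximum — no swap from here does better than 228.

228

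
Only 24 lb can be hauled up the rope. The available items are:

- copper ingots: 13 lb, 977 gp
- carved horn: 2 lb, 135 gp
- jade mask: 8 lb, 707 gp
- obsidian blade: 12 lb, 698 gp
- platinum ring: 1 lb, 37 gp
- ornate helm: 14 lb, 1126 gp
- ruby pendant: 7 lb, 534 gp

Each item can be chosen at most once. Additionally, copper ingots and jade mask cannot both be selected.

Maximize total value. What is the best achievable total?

1968

Density check — jade mask 88.38, ornate helm 80.43, ruby pendant 76.29 are the best per lb.
Taking carved horn + jade mask + ornate helm: 24 lb used, 1968 in value.
Runner-up jade mask + platinum ring + ornate helm tops out at 1870.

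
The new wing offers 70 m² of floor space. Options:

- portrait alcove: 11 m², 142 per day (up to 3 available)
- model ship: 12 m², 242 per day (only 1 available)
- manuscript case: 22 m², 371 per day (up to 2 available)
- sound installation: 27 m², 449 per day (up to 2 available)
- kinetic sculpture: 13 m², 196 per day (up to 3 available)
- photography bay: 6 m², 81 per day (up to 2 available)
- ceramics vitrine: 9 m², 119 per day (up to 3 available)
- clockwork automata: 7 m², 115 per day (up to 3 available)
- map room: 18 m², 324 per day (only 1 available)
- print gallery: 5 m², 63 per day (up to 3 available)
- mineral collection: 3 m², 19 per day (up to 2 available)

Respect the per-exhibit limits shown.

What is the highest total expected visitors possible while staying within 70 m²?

The ratio heuristic lands on model ship + manuscript case + 2×clockwork automata + map room + mineral collection (1186) but leaves 1 m² idle.
The 21 m² tied up in map room and mineral collection is better spent on manuscript case — total rises to 1214 (70 m²).
Nothing else within 70 m² beats 1214.

1214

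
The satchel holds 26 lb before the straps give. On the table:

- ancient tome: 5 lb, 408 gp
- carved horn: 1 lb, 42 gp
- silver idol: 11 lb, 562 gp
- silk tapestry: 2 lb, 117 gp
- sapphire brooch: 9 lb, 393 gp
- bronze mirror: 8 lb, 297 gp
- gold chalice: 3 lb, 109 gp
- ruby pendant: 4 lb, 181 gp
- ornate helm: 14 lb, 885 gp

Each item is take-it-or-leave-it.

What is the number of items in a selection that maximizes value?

5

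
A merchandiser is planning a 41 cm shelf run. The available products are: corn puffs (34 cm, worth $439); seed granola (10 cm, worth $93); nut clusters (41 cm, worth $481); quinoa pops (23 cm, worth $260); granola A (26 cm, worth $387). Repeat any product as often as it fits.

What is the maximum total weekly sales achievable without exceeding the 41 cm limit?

By weekly sales per cm: granola A 14.88, corn puffs 12.91, nut clusters 11.73, quinoa pops 11.30 lead.
Taking the top-ratio products first gives seed granola + granola A for 480 (36 cm).
Dropping seed granola and granola A frees 36 cm; slotting in nut clusters (41 cm) lifts the total to 481 at 41 cm.
That's the maximum — no swap from here does better than 481.

481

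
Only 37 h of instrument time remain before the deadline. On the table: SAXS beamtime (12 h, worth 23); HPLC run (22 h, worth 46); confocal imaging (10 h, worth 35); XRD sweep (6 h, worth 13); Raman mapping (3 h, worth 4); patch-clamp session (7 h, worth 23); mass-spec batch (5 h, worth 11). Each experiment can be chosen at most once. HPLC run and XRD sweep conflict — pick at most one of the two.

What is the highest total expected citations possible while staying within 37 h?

The ratio heuristic lands on confocal imaging + XRD sweep + Raman mapping + patch-clamp session + mass-spec batch (86) but leaves 6 h idle.
The 6 h tied up in XRD sweep is better spent on SAXS beamtime — total rises to 96 (37 h).
That's the maximum — no feasible swap from here does better than 96.

96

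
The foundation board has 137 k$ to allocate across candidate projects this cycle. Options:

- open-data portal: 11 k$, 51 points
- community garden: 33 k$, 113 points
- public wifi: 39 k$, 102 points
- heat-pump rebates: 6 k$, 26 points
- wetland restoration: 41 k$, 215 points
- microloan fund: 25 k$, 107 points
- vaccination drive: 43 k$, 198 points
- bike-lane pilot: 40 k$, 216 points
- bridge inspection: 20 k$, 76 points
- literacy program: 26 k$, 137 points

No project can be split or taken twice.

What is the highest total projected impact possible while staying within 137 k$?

Ranking by ratio (projected impact/k$): bike-lane pilot 5.40, literacy program 5.27, wetland restoration 5.24.
Filling by ratio: open-data portal + heat-pump rebates + wetland restoration + bike-lane pilot + literacy program for 645, with 13 k$ left unused.
The 32 k$ tied up in heat-pump rebates and literacy program is better spent on vaccination drive — total rises to 680 (135 k$).
An exhaustive check of the 1024 subsets confirms 680.

680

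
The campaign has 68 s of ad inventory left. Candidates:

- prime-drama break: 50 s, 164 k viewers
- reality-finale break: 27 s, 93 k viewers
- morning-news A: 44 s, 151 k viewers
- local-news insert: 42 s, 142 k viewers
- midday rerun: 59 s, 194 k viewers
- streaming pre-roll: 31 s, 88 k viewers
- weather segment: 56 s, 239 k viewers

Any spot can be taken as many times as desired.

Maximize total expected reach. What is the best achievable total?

239

Taking weather segment: 56 s used, 239 in expected reach.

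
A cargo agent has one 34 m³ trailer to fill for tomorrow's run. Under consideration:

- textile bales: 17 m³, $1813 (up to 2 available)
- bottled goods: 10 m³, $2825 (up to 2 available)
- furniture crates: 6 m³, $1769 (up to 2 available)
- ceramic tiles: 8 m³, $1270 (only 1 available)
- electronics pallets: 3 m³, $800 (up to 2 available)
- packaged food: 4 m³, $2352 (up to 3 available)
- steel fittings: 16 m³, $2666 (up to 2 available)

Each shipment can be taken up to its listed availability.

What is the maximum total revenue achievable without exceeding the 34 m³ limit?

13419

Density check — packaged food 588.00, furniture crates 294.83, bottled goods 282.50, electronics pallets 266.67 are the best per m³.
Best packing: bottled goods + 2×furniture crates + 3×packaged food — 34 m³, 13419 total.
Every other selection either busts 34 m³ or exceeds an availability limit or fails to beat 13419.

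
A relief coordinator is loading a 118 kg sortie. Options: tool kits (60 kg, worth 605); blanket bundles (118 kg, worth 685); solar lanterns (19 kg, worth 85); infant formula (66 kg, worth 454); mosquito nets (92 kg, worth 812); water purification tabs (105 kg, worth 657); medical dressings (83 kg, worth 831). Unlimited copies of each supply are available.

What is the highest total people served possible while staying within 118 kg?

By people served per kg: tool kits 10.08, medical dressings 10.01, mosquito nets 8.83 lead.
Filling by ratio: tool kits + 3×solar lanterns for 860, with 1 kg left unused.
Dropping tool kits and 2×solar lanterns frees 98 kg; slotting in medical dressings (83 kg) lifts the total to 916 at 102 kg.

916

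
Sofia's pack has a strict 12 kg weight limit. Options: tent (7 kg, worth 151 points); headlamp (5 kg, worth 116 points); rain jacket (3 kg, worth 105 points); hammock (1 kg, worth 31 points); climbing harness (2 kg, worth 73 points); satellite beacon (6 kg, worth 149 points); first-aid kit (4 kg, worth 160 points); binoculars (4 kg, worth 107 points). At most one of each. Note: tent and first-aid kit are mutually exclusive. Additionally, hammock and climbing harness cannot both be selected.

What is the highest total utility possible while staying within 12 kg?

403

By utility per kg: first-aid kit 40.00, climbing harness 36.50, rain jacket 35.00, hammock 31.00 lead.
Rain jacket + hammock + first-aid kit + binoculars uses 12 of the 12 kg and totals 403.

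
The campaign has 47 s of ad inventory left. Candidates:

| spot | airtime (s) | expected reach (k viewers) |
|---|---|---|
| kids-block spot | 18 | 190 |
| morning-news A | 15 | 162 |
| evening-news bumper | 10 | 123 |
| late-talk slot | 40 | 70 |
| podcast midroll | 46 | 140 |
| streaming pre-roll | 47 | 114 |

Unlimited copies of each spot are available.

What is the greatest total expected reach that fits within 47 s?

Density check — evening-news bumper 12.30, morning-news A 10.80, kids-block spot 10.56 are the best per s.
Filling by ratio: 4×evening-news bumper for 492, with 7 s left unused.
The 10 s tied up in evening-news bumper is better spent on morning-news A — total rises to 531 (45 s).
Every other selection either busts 47 s or fails to beat 531.

531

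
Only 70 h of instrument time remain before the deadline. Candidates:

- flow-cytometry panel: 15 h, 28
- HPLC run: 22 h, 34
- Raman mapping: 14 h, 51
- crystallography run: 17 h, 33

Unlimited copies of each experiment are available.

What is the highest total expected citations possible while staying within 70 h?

255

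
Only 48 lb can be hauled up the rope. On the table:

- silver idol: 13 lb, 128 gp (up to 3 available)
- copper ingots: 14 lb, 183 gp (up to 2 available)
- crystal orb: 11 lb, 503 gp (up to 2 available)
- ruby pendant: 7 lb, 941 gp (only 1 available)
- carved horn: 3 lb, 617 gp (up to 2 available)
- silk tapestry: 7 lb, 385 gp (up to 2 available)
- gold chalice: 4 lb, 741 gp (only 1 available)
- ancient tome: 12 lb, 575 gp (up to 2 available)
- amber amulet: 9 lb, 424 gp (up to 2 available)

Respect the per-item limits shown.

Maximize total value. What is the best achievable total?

4451

By value per lb: carved horn 205.67, gold chalice 185.25, ruby pendant 134.43 lead.
Greedy by ratio would take ruby pendant + 2×carved horn + 2×silk tapestry + gold chalice + ancient tome: 43 lb used, total 4261.
Dropping silk tapestry frees 7 lb; slotting in ancient tome (12 lb) lifts the total to 4451 at 48 lb.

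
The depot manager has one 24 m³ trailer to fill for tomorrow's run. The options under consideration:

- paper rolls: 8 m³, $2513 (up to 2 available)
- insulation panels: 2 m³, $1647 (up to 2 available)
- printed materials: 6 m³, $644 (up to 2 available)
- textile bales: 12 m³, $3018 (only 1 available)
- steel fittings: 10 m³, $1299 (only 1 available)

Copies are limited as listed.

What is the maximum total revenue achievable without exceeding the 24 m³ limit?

8825

By revenue per m³: insulation panels 823.50, paper rolls 314.12, textile bales 251.50 lead.
Taking the top-ratio shipments first gives 2×paper rolls + 2×insulation panels for 8320 (20 m³).
Replace paper rolls with textile bales: the trade gains 505 net, giving 8825 at 24 m³.
No other feasible combination exceeds 8825.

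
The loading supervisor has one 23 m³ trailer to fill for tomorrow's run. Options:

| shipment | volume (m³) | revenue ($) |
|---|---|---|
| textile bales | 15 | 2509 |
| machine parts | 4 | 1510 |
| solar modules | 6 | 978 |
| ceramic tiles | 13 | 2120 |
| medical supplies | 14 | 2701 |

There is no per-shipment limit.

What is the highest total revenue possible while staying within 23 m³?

Density check — machine parts 377.50, medical supplies 192.93, textile bales 167.27 are the best per m³.
5×machine parts uses 20 of the 23 m³ and totals 7550.

7550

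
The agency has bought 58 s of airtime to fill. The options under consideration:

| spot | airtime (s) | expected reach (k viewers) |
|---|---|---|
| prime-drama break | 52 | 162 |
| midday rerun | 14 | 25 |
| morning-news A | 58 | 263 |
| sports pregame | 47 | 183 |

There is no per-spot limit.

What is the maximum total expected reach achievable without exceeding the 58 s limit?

263

The ratio ordering already packs tightly: morning-news A, 58 s, 263.
That's the maximum — no swap from here does better than 263.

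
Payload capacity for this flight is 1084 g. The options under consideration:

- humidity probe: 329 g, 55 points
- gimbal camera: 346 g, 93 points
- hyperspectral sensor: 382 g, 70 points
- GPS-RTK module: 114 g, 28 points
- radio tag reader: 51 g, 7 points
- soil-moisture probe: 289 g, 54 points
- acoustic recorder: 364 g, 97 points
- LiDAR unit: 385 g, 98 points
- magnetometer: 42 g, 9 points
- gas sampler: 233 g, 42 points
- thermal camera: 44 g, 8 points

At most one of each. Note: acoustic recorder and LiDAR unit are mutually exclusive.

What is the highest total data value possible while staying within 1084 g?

261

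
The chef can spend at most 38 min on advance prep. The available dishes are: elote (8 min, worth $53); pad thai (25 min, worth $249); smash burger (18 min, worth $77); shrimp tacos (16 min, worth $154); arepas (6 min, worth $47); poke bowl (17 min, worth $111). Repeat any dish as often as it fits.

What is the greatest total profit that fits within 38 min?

355

Density check — pad thai 9.96, shrimp tacos 9.62, arepas 7.83 are the best per min.
The ratio heuristic lands on pad thai + 2×arepas (343) but leaves 1 min idle.
Replace pad thai and arepas with 2×shrimp tacos: the trade gains 12 net, giving 355 at 38 min.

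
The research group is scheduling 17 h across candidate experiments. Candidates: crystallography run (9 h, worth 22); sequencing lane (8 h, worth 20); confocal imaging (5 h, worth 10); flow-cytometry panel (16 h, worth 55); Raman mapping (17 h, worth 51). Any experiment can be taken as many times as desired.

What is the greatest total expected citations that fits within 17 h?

55

Flow-cytometry panel uses 16 of the 17 h and totals 55.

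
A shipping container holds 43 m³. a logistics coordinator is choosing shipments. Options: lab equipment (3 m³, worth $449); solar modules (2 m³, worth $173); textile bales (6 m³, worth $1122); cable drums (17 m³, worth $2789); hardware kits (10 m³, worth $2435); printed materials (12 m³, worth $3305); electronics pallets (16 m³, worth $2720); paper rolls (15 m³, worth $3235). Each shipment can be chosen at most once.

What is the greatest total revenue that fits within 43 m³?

Ranking by ratio (revenue/m³): printed materials 275.42, hardware kits 243.50, paper rolls 215.67, textile bales 187.00.
Best packing: textile bales + hardware kits + printed materials + paper rolls — 43 m³, 10097 total.
Every other selection either busts 43 m³ or fails to beat 10097.

10097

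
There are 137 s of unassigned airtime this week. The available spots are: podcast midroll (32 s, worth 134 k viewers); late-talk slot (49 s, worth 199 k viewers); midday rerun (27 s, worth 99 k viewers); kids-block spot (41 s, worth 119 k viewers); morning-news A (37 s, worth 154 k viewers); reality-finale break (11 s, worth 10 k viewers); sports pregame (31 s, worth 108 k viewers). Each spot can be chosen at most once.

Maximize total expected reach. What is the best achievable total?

Density check — podcast midroll 4.19, morning-news A 4.16, late-talk slot 4.06 are the best per s.
A density-first pass picks podcast midroll + late-talk slot + morning-news A + reality-finale break — 497 at 129 s.
Dropping late-talk slot and reality-finale break frees 60 s; slotting in midday rerun + kids-block spot (68 s) lifts the total to 506 at 137 s.
Every other selection either busts 137 s or fails to beat 506.

506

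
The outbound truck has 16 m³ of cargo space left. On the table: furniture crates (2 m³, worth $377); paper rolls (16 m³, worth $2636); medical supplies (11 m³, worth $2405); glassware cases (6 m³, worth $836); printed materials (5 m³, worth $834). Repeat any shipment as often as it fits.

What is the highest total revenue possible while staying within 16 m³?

Taking the top-ratio shipments first gives 2×furniture crates + medical supplies for 3159 (15 m³).
The 4 m³ tied up in 2×furniture crates is better spent on printed materials — total rises to 3239 (16 m³).

3239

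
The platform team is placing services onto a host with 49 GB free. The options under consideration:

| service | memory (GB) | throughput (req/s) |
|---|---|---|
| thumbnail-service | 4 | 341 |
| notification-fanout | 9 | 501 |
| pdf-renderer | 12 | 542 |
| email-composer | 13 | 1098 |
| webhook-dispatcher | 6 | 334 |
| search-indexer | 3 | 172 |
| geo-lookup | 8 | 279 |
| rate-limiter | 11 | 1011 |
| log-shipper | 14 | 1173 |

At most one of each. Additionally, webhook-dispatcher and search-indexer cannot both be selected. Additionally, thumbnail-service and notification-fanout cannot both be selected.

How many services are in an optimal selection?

Optimal total is 3957.
thumbnail-service + email-composer + webhook-dispatcher + rate-limiter + log-shipper hits 3957 at 48 GB.
All optima have 5 services.

5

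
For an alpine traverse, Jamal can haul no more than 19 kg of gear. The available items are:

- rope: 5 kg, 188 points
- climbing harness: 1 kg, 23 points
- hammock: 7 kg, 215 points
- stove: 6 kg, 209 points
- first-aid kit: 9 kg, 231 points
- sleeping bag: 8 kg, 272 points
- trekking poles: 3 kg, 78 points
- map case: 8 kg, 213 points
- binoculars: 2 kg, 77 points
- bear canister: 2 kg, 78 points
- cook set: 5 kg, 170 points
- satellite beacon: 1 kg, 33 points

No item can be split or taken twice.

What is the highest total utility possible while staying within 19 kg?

A density-first pass picks rope + stove + trekking poles + binoculars + bear canister + satellite beacon — 663 at 19 kg.
The 5 kg tied up in trekking poles and binoculars is better spent on cook set — total rises to 678 (19 kg).
Every other selection either busts 19 kg or fails to beat 678.

678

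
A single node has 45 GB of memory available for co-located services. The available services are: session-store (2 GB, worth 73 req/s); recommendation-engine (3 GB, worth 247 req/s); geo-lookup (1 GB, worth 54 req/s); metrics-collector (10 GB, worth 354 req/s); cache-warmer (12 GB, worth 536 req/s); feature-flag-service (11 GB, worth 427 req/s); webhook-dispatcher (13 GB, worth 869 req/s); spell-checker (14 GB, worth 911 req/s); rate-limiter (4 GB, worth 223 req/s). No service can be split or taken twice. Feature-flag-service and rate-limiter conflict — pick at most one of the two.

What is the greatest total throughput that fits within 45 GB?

Density check — recommendation-engine 82.33, webhook-dispatcher 66.85, spell-checker 65.07, rate-limiter 55.75 are the best per GB.
Filling by ratio: session-store + recommendation-engine + geo-lookup + webhook-dispatcher + spell-checker + rate-limiter for 2377, with 8 GB left unused.
Replace rate-limiter with cache-warmer: the trade gains 313 net, giving 2690 at 45 GB.
The closest alternative, recommendation-engine + geo-lookup + metrics-collector + webhook-dispatcher + spell-checker + rate-limiter, reaches only 2658.

2690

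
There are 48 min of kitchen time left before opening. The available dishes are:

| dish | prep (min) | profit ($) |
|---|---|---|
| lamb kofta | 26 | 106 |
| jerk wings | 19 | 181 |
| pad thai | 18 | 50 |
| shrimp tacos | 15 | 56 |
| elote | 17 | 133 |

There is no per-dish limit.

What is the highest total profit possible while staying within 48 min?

362

By profit per min: jerk wings 9.53, elote 7.82, lamb kofta 4.08 lead.
Best packing: 2×jerk wings — 38 min, 362 total.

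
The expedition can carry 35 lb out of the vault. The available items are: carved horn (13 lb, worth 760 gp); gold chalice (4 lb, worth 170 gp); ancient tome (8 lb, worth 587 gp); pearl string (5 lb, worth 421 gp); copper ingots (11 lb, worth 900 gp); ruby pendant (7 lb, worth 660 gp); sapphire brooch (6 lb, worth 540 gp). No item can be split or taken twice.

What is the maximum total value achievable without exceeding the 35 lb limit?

2738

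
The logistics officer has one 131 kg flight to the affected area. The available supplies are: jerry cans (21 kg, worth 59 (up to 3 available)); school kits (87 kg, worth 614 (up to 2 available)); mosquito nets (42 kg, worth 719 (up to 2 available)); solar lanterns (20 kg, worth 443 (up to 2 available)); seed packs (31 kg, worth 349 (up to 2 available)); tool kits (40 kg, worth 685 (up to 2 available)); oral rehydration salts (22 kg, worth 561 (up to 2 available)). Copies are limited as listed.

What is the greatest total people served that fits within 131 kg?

Greedy by ratio would take 2×solar lanterns + tool kits + 2×oral rehydration salts: 124 kg used, total 2693.
The 40 kg tied up in tool kits is better spent on mosquito nets — total rises to 2727 (126 kg).
Nothing else within 131 kg beats 2727.

2727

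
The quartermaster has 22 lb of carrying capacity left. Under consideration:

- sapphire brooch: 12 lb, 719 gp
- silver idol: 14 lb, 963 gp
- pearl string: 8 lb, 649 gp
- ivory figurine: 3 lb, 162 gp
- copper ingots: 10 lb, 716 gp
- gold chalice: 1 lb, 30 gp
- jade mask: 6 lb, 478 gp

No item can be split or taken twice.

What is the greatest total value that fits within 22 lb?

1612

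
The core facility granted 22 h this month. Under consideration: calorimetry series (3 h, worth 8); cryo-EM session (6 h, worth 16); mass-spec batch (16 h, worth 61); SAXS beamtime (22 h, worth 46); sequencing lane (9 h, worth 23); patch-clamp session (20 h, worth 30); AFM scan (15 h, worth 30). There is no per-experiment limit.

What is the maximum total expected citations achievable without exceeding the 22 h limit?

The ratio ordering already packs tightly: 2×calorimetry series + mass-spec batch, 22 h, 77.

77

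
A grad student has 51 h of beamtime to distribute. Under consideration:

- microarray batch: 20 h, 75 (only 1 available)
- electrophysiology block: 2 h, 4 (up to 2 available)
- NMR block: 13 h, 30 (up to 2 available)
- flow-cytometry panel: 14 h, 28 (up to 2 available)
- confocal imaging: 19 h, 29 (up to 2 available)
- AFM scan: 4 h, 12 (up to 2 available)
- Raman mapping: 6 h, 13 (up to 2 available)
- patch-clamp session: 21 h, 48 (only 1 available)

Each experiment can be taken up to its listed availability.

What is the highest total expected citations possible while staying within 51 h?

Taking the top-ratio experiments first gives microarray batch + 2×electrophysiology block + NMR block + 2×AFM scan + Raman mapping for 150 (51 h).
Dropping electrophysiology block and NMR block and Raman mapping frees 21 h; slotting in patch-clamp session (21 h) lifts the total to 151 at 51 h.
Every other selection either busts 51 h or exceeds an availability limit or fails to beat 151.

151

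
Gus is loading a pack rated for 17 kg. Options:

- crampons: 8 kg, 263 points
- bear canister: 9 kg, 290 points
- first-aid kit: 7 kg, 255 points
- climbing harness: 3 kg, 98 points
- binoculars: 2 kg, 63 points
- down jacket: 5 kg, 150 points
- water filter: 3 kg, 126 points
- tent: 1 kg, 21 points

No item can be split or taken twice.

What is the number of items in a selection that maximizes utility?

Optimal total is 594.
One optimal bundle: first-aid kit + binoculars + down jacket + water filter (17 kg).
All optima have 4 items.

4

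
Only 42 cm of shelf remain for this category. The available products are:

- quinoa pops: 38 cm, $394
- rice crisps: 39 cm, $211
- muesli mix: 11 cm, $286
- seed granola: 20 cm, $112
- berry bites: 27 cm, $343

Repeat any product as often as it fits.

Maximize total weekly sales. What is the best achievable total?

By weekly sales per cm: muesli mix 26.00, berry bites 12.70, quinoa pops 10.37, seed granola 5.60 lead.
Best packing: 3×muesli mix — 33 cm, 858 total.
The spare 9 cm is too small for any remaining product, and no exchange beats 858.

858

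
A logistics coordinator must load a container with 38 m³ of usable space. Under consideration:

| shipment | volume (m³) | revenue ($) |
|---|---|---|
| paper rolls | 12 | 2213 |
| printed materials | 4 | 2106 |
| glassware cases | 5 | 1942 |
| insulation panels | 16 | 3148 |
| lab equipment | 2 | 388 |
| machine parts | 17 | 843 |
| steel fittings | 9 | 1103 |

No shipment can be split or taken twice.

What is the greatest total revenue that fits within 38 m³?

Ranking by ratio (revenue/m³): printed materials 526.50, glassware cases 388.40, insulation panels 196.75.
Greedy by ratio would take printed materials + glassware cases + insulation panels + lab equipment + steel fittings: 36 m³ used, total 8687.
Dropping lab equipment and steel fittings frees 11 m³; slotting in paper rolls (12 m³) lifts the total to 9409 at 37 m³.
The closest alternative, printed materials + glassware cases + insulation panels + lab equipment + steel fittings, reaches only 8687.

9409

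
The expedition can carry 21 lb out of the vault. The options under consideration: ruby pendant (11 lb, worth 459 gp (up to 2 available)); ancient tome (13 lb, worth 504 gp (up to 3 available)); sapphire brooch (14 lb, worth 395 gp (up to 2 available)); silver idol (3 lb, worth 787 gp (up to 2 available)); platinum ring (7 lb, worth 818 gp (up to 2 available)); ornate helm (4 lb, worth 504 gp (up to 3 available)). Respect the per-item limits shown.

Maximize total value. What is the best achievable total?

The ratio heuristic lands on 2×silver idol + 3×ornate helm (3086) but leaves 3 lb idle.
The 4 lb tied up in ornate helm is better spent on platinum ring — total rises to 3400 (21 lb).
Nothing else within 21 lb beats 3400.

3400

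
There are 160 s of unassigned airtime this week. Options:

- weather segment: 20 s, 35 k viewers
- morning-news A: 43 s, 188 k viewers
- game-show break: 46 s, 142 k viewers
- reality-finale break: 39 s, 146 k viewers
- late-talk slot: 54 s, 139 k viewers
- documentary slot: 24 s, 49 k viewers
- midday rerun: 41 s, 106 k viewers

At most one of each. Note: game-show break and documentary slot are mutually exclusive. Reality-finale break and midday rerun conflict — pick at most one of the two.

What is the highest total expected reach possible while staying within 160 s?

By expected reach per s: morning-news A 4.37, reality-finale break 3.74, game-show break 3.09, midday rerun 2.59 lead.
Taking morning-news A + reality-finale break + late-talk slot + documentary slot: 160 s used, 522 in expected reach.

522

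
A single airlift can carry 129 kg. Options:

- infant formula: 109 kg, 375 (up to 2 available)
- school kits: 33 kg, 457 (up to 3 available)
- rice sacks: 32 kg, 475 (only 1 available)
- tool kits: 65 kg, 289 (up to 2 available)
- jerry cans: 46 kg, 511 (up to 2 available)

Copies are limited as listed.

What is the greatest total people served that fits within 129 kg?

By people served per kg: rice sacks 14.84, school kits 13.85, jerry cans 11.11 lead.
A density-first pass picks 2×school kits + rice sacks — 1389 at 98 kg.
The 66 kg tied up in 2×school kits is better spent on 2×jerry cans — total rises to 1497 (124 kg).

1497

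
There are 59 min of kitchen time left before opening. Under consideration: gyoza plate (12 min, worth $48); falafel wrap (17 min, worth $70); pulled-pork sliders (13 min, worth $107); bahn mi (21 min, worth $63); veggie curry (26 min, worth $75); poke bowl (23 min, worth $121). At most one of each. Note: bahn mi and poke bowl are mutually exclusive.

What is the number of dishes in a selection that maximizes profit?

3

Optimal total is 298.
falafel wrap + pulled-pork sliders + poke bowl hits 298 at 53 min.
Every optimal selection uses 3 dishes.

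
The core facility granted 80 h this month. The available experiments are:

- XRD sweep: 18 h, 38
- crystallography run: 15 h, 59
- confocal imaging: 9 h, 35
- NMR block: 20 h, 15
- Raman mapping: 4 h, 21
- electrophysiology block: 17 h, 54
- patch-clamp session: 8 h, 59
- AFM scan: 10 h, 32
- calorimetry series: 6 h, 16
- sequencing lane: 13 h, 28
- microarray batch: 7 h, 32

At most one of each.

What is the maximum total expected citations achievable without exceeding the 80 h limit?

Taking crystallography run + confocal imaging + Raman mapping + electrophysiology block + patch-clamp session + AFM scan + calorimetry series + microarray batch: 76 h used, 308 in expected citations.

308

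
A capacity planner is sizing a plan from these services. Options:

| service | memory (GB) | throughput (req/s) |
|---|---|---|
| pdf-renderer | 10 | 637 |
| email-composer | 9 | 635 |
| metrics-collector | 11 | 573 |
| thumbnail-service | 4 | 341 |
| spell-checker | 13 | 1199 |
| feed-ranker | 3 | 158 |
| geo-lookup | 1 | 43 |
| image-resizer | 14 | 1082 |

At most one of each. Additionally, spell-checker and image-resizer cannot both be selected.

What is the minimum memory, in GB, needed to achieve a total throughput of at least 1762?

Look for the lowest-memory combination reaching 1762.
email-composer + spell-checker reaches 1834 using 22 GB.
Any bundle with less than 22 GB falls short of 1762.

22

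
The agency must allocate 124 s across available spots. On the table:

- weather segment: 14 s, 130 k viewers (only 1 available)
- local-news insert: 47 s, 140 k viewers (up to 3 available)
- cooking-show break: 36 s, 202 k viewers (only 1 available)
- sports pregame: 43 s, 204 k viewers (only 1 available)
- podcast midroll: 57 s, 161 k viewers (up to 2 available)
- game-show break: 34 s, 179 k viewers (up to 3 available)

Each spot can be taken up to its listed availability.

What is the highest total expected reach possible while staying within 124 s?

690

Ranking by ratio (expected reach/s): weather segment 9.29, cooking-show break 5.61, game-show break 5.26.
Taking weather segment + cooking-show break + 2×game-show break: 118 s used, 690 in expected reach.
The spare 6 s is too small for any remaining spot, and no exchange beats 690.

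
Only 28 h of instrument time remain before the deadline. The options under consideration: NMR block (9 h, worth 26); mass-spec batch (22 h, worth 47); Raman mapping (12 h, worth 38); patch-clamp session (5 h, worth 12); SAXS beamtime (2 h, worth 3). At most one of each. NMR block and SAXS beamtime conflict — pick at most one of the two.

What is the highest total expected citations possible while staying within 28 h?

NMR block + Raman mapping + patch-clamp session uses 26 of the 28 h and totals 76.
An exhaustive check of the 32 subsets confirms 76.

76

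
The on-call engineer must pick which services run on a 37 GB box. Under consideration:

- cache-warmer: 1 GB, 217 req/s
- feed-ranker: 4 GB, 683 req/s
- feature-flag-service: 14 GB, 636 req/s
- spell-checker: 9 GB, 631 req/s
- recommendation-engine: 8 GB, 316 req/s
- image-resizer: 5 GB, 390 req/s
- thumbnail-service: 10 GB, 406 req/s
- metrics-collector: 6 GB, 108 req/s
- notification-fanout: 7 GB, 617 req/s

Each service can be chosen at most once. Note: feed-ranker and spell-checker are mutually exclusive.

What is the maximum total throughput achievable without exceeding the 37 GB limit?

By throughput per GB: cache-warmer 217.00, feed-ranker 170.75, notification-fanout 88.14, image-resizer 78.00 lead.
Taking cache-warmer + feed-ranker + feature-flag-service + image-resizer + metrics-collector + notification-fanout: 37 GB used, 2651 in throughput.

2651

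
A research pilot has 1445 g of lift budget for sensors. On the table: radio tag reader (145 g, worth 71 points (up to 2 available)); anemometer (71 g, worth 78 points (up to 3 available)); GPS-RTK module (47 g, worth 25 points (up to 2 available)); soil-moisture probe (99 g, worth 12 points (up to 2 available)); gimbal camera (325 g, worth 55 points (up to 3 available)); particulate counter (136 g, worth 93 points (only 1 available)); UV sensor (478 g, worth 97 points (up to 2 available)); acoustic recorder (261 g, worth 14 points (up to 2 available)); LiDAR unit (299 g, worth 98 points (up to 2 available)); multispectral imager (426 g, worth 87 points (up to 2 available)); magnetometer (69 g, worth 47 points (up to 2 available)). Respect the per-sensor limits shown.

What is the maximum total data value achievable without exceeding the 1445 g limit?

784

Filling by ratio: 2×radio tag reader + 3×anemometer + 2×GPS-RTK module + 2×soil-moisture probe + particulate counter + LiDAR unit + 2×magnetometer for 735, with 77 g left unused.
Replace GPS-RTK module and 2×soil-moisture probe with LiDAR unit: the trade gains 49 net, giving 784 at 1422 g.
Every other selection either busts 1445 g or exceeds an availability limit or fails to beat 784.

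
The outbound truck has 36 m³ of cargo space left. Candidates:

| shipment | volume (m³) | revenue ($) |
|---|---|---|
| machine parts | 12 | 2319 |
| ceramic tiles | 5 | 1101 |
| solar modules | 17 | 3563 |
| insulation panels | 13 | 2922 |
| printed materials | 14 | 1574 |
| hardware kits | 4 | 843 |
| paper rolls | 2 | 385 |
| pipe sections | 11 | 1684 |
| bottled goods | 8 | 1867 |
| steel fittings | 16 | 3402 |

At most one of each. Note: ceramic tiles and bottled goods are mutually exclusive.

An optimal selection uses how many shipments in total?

Best achievable revenue is 7810.
For example ceramic tiles + insulation panels + paper rolls + steel fittings achieves it, using 36 m³.
All optima have 4 shipments.

4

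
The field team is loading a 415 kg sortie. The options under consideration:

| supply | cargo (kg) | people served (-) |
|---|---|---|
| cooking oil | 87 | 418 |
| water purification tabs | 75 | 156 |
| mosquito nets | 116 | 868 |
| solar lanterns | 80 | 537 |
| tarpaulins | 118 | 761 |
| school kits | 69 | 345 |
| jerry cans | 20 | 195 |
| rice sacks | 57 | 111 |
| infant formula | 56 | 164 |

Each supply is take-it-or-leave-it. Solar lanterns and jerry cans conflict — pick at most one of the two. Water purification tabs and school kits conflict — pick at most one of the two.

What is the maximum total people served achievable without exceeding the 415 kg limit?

Best packing: cooking oil + mosquito nets + tarpaulins + school kits + jerry cans — 410 kg, 2587 total.

2587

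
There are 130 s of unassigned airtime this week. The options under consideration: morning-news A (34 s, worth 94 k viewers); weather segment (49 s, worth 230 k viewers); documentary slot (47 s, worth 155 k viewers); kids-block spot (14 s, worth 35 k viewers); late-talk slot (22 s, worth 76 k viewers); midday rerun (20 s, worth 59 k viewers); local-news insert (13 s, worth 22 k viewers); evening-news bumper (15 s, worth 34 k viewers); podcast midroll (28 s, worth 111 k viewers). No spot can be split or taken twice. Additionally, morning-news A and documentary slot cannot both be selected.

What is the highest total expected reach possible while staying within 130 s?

A density-first pass picks weather segment + late-talk slot + midday rerun + podcast midroll — 476 at 119 s.
The 42 s tied up in late-talk slot and midday rerun is better spent on documentary slot — total rises to 496 (124 s).

496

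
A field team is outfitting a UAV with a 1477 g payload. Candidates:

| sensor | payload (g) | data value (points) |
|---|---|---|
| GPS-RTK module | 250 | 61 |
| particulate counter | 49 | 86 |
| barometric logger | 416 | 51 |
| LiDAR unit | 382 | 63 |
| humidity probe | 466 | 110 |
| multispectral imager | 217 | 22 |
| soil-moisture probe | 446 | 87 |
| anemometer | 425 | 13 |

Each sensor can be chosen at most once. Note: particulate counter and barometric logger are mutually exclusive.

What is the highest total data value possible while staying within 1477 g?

366

GPS-RTK module + particulate counter + humidity probe + multispectral imager + soil-moisture probe uses 1428 of the 1477 g and totals 366.
No other feasible combination exceeds 366.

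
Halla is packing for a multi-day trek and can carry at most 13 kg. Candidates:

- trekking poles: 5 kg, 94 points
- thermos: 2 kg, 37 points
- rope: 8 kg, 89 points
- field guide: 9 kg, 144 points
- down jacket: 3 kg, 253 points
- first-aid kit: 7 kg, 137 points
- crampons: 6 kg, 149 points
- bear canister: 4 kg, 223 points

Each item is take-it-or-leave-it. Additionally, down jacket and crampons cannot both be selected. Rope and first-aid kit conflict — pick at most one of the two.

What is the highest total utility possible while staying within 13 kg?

570

Taking trekking poles + down jacket + bear canister: 12 kg used, 570 in utility.
Runner-up thermos + down jacket + bear canister tops out at 513.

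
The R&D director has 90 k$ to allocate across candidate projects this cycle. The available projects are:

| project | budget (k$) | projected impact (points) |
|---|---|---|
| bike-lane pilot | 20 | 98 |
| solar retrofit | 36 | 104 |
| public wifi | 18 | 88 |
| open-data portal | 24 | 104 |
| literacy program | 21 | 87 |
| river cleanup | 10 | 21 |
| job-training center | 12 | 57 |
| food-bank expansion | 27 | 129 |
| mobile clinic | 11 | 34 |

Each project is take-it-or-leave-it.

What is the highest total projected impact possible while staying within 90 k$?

The ratio heuristic lands on bike-lane pilot + public wifi + job-training center + food-bank expansion + mobile clinic (406) but leaves 2 k$ idle.
Replace job-training center and mobile clinic with open-data portal: the trade gains 13 net, giving 419 at 89 k$.

419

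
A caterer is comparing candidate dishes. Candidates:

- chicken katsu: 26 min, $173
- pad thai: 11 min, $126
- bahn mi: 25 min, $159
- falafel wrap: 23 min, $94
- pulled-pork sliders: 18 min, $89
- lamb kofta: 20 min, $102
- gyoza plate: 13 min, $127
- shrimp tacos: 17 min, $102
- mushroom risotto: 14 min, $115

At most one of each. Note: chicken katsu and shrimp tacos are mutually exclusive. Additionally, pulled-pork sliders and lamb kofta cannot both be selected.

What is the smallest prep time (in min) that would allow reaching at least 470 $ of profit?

55

Look for the lowest-prep combination reaching 470.
Taking pad thai + gyoza plate + shrimp tacos + mushroom risotto gives 470 (≥ 470) for 55 min.
Any bundle with less than 55 min falls short of 470.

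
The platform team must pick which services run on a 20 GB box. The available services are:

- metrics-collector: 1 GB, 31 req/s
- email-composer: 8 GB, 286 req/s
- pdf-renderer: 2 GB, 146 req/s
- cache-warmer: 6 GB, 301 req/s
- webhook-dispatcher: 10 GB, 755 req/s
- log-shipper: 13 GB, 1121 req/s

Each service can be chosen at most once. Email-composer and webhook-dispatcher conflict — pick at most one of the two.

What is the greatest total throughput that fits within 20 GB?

1453

Taking the top-ratio services first gives metrics-collector + pdf-renderer + log-shipper for 1298 (16 GB).
The 2 GB tied up in pdf-renderer is better spent on cache-warmer — total rises to 1453 (20 GB).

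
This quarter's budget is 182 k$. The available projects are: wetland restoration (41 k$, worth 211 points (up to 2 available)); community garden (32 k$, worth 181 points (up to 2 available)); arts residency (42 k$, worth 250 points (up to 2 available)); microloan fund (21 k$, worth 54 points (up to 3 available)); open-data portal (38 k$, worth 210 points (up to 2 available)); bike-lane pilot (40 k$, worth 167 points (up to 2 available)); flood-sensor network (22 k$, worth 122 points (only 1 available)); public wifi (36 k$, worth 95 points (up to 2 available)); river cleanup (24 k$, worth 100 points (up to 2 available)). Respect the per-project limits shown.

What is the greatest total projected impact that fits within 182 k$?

A density-first pass picks 2×community garden + 2×arts residency + flood-sensor network — 984 at 170 k$.
Replace 2×community garden with 2×open-data portal: the trade gains 58 net, giving 1042 at 182 k$.
Nothing else within 182 k$ beats 1042.

1042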